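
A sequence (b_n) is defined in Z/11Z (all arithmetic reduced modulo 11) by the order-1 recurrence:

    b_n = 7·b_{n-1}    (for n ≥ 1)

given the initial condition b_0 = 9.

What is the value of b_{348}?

4

b_1 = 7·9 = 8
b_2 = 7·8 = 1
b_3 = 7·1 = 7
b_4 = 7·7 = 5
b_5 = 7·5 = 2
b_6 = 7·2 = 3
b_7 = 7·3 = 10
b_8 = 7·10 = 4
b_9 = 7·4 = 6
b_10 = 7·6 = 9
(b_10) = (9) = (b_0), so the sequence has period 10.
348 ≡ 8 (mod 10), hence b_348 = b_8 = 4.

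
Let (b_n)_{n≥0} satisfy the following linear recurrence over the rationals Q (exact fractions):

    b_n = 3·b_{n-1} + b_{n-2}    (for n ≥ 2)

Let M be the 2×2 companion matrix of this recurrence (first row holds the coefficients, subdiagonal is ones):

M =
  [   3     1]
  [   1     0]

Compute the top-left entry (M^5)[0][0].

(M^5)[0][0] is the top entry after applying M 5 times to the unit state (1, 0). Equivalently it is h_{6} for the auxiliary sequence (h_n) obeying the same recurrence with h_1 = 1 and h_i = 0 for 0 ≤ i < 1:
h_2 = 3·1 + 1·0 = 3
h_3 = 3·3 + 1·1 = 10
h_4 = 3·10 + 1·3 = 33
h_5 = 3·33 + 1·10 = 109
h_6 = 3·109 + 1·33 = 360

360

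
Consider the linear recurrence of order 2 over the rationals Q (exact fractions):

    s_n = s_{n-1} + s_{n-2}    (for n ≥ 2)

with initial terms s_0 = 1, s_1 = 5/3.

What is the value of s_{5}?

s_2 = 1·5/3 + 1·1 = 8/3
s_3 = 1·8/3 + 1·5/3 = 13/3
s_4 = 1·13/3 + 1·8/3 = 7
s_5 = 1·7 + 1·13/3 = 34/3

34/3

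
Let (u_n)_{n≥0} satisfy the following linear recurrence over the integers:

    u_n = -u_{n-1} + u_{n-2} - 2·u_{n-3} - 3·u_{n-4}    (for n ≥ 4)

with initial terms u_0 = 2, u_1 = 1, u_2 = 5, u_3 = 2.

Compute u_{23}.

u_4 = -1·2 + 1·5 + -2·1 + -3·2 = -5
u_5 = -1·-5 + 1·2 + -2·5 + -3·1 = -6
u_6 = -1·-6 + 1·-5 + -2·2 + -3·5 = -18
u_7 = -1·-18 + 1·-6 + -2·-5 + -3·2 = 16
u_8 = -1·16 + 1·-18 + -2·-6 + -3·-5 = -7
u_9 = -1·-7 + 1·16 + -2·-18 + -3·-6 = 77
u_10 = -1·77 + 1·-7 + -2·16 + -3·-18 = -62
u_11 = -1·-62 + 1·77 + -2·-7 + -3·16 = 105
u_12 = -1·105 + 1·-62 + -2·77 + -3·-7 = -300
u_13 = -1·-300 + 1·105 + -2·-62 + -3·77 = 298
u_14 = -1·298 + 1·-300 + -2·105 + -3·-62 = -622
u_15 = -1·-622 + 1·298 + -2·-300 + -3·105 = 1205
u_16 = -1·1205 + 1·-622 + -2·298 + -3·-300 = -1523
u_17 = -1·-1523 + 1·1205 + -2·-622 + -3·298 = 3078
u_18 = -1·3078 + 1·-1523 + -2·1205 + -3·-622 = -5145
u_19 = -1·-5145 + 1·3078 + -2·-1523 + -3·1205 = 7654
u_20 = -1·7654 + 1·-5145 + -2·3078 + -3·-1523 = -14386
u_21 = -1·-14386 + 1·7654 + -2·-5145 + -3·3078 = 23096
u_22 = -1·23096 + 1·-14386 + -2·7654 + -3·-5145 = -37355
u_23 = -1·-37355 + 1·23096 + -2·-14386 + -3·7654 = 66261

66261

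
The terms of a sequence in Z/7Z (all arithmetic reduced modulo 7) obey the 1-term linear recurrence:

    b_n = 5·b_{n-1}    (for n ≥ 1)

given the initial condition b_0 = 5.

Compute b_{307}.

4

b_1 = 5·5 = 4
b_2 = 5·4 = 6
b_3 = 5·6 = 2
b_4 = 5·2 = 3
b_5 = 5·3 = 1
b_6 = 5·1 = 5
(b_6) = (5) = (b_0), so the sequence has period 6.
307 ≡ 1 (mod 6), hence b_307 = b_1 = 4.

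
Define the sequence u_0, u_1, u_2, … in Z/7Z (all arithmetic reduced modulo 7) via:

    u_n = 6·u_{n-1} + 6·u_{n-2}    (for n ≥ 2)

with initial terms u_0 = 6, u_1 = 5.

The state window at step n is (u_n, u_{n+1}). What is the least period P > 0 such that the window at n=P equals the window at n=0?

n=0: window = (6, 5)
n=1: window = (5, 3)
n=2: window = (3, 6)
n=3: window = (6, 5)
window at n=3 equals window at n=0 → period = 3

3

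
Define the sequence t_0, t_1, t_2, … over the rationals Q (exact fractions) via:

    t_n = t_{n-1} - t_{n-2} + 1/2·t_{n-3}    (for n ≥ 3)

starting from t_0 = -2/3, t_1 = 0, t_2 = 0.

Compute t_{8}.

-1/6

t_3 = 1·0 + -1·0 + 1/2·-2/3 = -1/3
t_4 = 1·-1/3 + -1·0 + 1/2·0 = -1/3
t_5 = 1·-1/3 + -1·-1/3 + 1/2·0 = 0
t_6 = 1·0 + -1·-1/3 + 1/2·-1/3 = 1/6
t_7 = 1·1/6 + -1·0 + 1/2·-1/3 = 0
t_8 = 1·0 + -1·1/6 + 1/2·0 = -1/6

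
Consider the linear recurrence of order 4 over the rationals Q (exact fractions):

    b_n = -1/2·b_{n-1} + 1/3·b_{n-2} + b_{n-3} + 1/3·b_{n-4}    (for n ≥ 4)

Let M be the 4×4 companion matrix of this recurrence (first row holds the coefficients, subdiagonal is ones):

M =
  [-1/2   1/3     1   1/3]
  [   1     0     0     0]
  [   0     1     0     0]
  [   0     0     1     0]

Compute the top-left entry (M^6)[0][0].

511/1728

(M^6)[0][0] is the top entry after applying M 6 times to the unit state (1, 0, 0, 0). Equivalently it is h_{9} for the auxiliary sequence (h_n) obeying the same recurrence with h_3 = 1 and h_i = 0 for 0 ≤ i < 3:
h_4 = -1/2·1 + 1/3·0 + 1·0 + 1/3·0 = -1/2
h_5 = -1/2·-1/2 + 1/3·1 + 1·0 + 1/3·0 = 7/12
h_6 = -1/2·7/12 + 1/3·-1/2 + 1·1 + 1/3·0 = 13/24
h_7 = -1/2·13/24 + 1/3·7/12 + 1·-1/2 + 1/3·1 = -35/144
h_8 = -1/2·-35/144 + 1/3·13/24 + 1·7/12 + 1/3·-1/2 = 23/32
h_9 = -1/2·23/32 + 1/3·-35/144 + 1·13/24 + 1/3·7/12 = 511/1728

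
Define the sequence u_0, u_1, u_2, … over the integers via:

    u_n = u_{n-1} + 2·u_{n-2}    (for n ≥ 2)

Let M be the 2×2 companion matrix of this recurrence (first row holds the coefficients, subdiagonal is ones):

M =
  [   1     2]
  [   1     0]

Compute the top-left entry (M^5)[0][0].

21

(M^5)[0][0] is the top entry after applying M 5 times to the unit state (1, 0). Equivalently it is h_{6} for the auxiliary sequence (h_n) obeying the same recurrence with h_1 = 1 and h_i = 0 for 0 ≤ i < 1:
h_2 = 1·1 + 2·0 = 1
h_3 = 1·1 + 2·1 = 3
h_4 = 1·3 + 2·1 = 5
h_5 = 1·5 + 2·3 = 11
h_6 = 1·11 + 2·5 = 21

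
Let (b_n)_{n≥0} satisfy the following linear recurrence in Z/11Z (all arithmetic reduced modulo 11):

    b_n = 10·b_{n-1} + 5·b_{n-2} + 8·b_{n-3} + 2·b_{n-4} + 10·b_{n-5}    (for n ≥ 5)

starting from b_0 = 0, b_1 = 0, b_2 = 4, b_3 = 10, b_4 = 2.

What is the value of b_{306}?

6

b_5 = 10·2 + 5·10 + 8·4 + 2·0 + 10·0 = 3
b_6 = 10·3 + 5·2 + 8·10 + 2·4 + 10·0 = 7
b_7 = 10·7 + 5·3 + 8·2 + 2·10 + 10·4 = 7
b_8 = 10·7 + 5·7 + 8·3 + 2·2 + 10·10 = 2
b_9 = 10·2 + 5·7 + 8·7 + 2·3 + 10·2 = 5
b_10 = 10·5 + 5·2 + 8·7 + 2·7 + 10·3 = 6
Continuing the recurrence:
  b_11 = 9;  b_12 = 3;  b_13 = 10;  b_14 = 7;  b_15 = 2;  b_16 = 0
  b_17 = 6;  b_18 = 3;  b_19 = 2;  b_20 = 4;  b_21 = 9;  b_22 = 5
  b_23 = 7;  b_24 = 8;  b_25 = 4;  b_26 = 5;  b_27 = 0;  b_28 = 0
  b_29 = 7;  b_30 = 10;  b_31 = 9;  b_32 = 9;  b_33 = 9;  b_34 = 0
  b_35 = 4;  b_36 = 0;  b_37 = 7;  b_38 = 5;  b_39 = 5;  b_40 = 6
  b_41 = 7;  b_42 = 0;  b_43 = 0;  b_44 = 8;  b_45 = 0;  b_46 = 0
  b_47 = 9;  b_48 = 7;  b_49 = 8;  b_50 = 0;  b_51 = 4;  b_52 = 10
  b_53 = 8;  b_54 = 0;  b_55 = 7;  b_56 = 7;  b_57 = 1;  b_58 = 5
  b_59 = 4;  b_60 = 3;  b_61 = 8;  b_62 = 4;  b_63 = 8;  b_64 = 1
  b_65 = 7;  b_66 = 7;  b_67 = 4;  b_68 = 4;  b_69 = 8;  b_70 = 7
  b_71 = 0;  b_72 = 4;  b_73 = 9;  b_74 = 6;  b_75 = 9;  b_76 = 2
  b_77 = 6;  b_78 = 2;  b_79 = 1;  b_80 = 8;  b_81 = 1;  b_82 = 1
  b_83 = 2;  b_84 = 4;  b_85 = 8;  b_86 = 7;  b_87 = 2;  b_88 = 4
  b_89 = 8;  b_90 = 1;  b_91 = 2;  b_92 = 7;  b_93 = 1;  b_94 = 0
  b_95 = 9;  b_96 = 0;  b_97 = 7;  b_98 = 9;  b_99 = 0;  b_100 = 4
  b_101 = 5;  b_102 = 4;  b_103 = 0;  b_104 = 2;  b_105 = 3;  b_106 = 10
  b_107 = 6;  b_108 = 6;  b_109 = 9;  b_110 = 9;  b_111 = 9;  b_112 = 4
  b_113 = 4;  b_114 = 9;  b_115 = 8;  b_116 = 2;  b_117 = 4;  b_118 = 7
  b_119 = 3;  b_120 = 5;  b_121 = 6;  b_122 = 9;  b_123 = 5;  b_124 = 7
  b_125 = 9;  b_126 = 1;  b_127 = 2;  b_128 = 7;  b_129 = 0;  b_130 = 0
  b_131 = 4;  b_132 = 8;  b_133 = 5;  b_134 = 1;  b_135 = 8;  b_136 = 5
  b_137 = 1;  b_138 = 8;  b_139 = 8;  b_140 = 9;  b_141 = 4;  b_142 = 10
  b_143 = 2;  b_144 = 2;  b_145 = 10;  b_146 = 10;  b_147 = 6;  b_148 = 5
  b_149 = 2;  b_150 = 4;  b_151 = 4;  b_152 = 3;  b_153 = 4;  b_154 = 5
  b_155 = 10;  b_156 = 5;  b_157 = 2;  b_158 = 10;  b_159 = 0;  b_160 = 0
  b_161 = 2;  b_162 = 5;  b_163 = 6;  b_164 = 2;  b_165 = 6;  b_166 = 5
  b_167 = 4;  b_168 = 1;  b_169 = 3;  b_170 = 5;  b_171 = 10;  b_172 = 4
  b_173 = 3;  b_174 = 5;  b_175 = 2;  b_176 = 1;  b_177 = 7;  b_178 = 10
  b_179 = 10;  b_180 = 8;  b_181 = 3;  b_182 = 9;  b_183 = 3;  b_184 = 6
  b_185 = 2;  b_186 = 1;  b_187 = 10;  b_188 = 9;  b_189 = 3;  b_190 = 1
  b_191 = 6;  b_192 = 9;  b_193 = 4;  b_194 = 0;  b_195 = 4;  b_196 = 7
  b_197 = 1;  b_198 = 7;  b_199 = 7;  b_200 = 2;  b_201 = 7;  b_202 = 6
  b_203 = 8;  b_204 = 9;  b_205 = 3;  b_206 = 1;  b_207 = 8;  b_208 = 9
  b_209 = 3;  b_210 = 6;  b_211 = 8;  b_212 = 1;  b_213 = 7;  b_214 = 5
  b_215 = 4;  b_216 = 5;  b_217 = 2;  b_218 = 3;  b_219 = 6;  b_220 = 9
  b_221 = 0;  b_222 = 9;  b_223 = 6;  b_224 = 7;  b_225 = 9;  b_226 = 4
  b_227 = 1;  b_228 = 0;  b_229 = 4;  b_230 = 3;  b_231 = 4;  b_232 = 9
  b_233 = 10;  b_234 = 3;  b_235 = 3;  b_236 = 7;  b_237 = 10;  b_238 = 1
  b_239 = 9;  b_240 = 10;  b_241 = 1;  b_242 = 3;  b_243 = 0;  b_244 = 1
  b_245 = 4;  b_246 = 6;  b_247 = 8;  b_248 = 1;  b_249 = 6;  b_250 = 5
  b_251 = 10;  b_252 = 2;  b_253 = 0;  b_254 = 6;  b_255 = 3;  b_256 = 10
  b_257 = 7;  b_258 = 2;  b_259 = 3;  b_260 = 3;  b_261 = 10;  b_262 = 4
  b_263 = 8;  b_264 = 7;  b_265 = 5;  b_266 = 4;  b_267 = 1;  b_268 = 10
  b_269 = 8;  b_270 = 9;  b_271 = 10;  b_272 = 8;  b_273 = 10;  b_274 = 10
  b_275 = 5;  b_276 = 10;  b_277 = 8;  b_278 = 4;  b_279 = 6;  b_280 = 5
  b_281 = 8;  b_282 = 10;  b_283 = 1;  b_284 = 7;  b_285 = 1;  b_286 = 10
  b_287 = 10;  b_288 = 6;  b_289 = 9;  b_290 = 10;  b_291 = 5;  b_292 = 9
  b_293 = 9;  b_294 = 10;  b_295 = 8;  b_296 = 6;  b_297 = 2;  b_298 = 4
  b_299 = 5;  b_300 = 2;  b_301 = 9;  b_302 = 3;  b_303 = 9;  b_304 = 0
b_305 = 10·0 + 5·9 + 8·3 + 2·9 + 10·2 = 8
b_306 = 10·8 + 5·0 + 8·9 + 2·3 + 10·9 = 6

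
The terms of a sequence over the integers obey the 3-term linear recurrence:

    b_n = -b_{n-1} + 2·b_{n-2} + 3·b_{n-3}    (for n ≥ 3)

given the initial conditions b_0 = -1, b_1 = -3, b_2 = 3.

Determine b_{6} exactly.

6

b_3 = -1·3 + 2·-3 + 3·-1 = -12
b_4 = -1·-12 + 2·3 + 3·-3 = 9
b_5 = -1·9 + 2·-12 + 3·3 = -24
b_6 = -1·-24 + 2·9 + 3·-12 = 6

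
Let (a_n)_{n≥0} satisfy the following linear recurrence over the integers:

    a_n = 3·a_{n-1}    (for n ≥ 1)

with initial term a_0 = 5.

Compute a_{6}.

3645

a_1 = 3·5 = 15
a_2 = 3·15 = 45
a_3 = 3·45 = 135
a_4 = 3·135 = 405
a_5 = 3·405 = 1215
a_6 = 3·1215 = 3645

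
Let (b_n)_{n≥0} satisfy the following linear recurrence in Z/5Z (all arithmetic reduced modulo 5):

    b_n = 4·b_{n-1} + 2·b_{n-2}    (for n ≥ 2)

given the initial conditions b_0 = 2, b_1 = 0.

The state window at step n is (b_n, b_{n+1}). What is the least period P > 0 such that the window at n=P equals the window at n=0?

4

n=0: window = (2, 0)
n=1: window = (0, 4)
n=2: window = (4, 1)
n=3: window = (1, 2)
n=4: window = (2, 0)
window at n=4 equals window at n=0 → period = 4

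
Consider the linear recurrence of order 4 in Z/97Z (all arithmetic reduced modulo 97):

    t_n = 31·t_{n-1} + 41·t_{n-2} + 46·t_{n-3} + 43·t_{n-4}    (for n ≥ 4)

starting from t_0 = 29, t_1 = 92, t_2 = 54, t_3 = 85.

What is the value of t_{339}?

41

t_4 = 31·85 + 41·54 + 46·92 + 43·29 = 46
t_5 = 31·46 + 41·85 + 46·54 + 43·92 = 2
t_6 = 31·2 + 41·46 + 46·85 + 43·54 = 32
t_7 = 31·32 + 41·2 + 46·46 + 43·85 = 55
t_8 = 31·55 + 41·32 + 46·2 + 43·46 = 43
t_9 = 31·43 + 41·55 + 46·32 + 43·2 = 5
Continuing the recurrence:
  t_10 = 4;  t_11 = 16;  t_12 = 23;  t_13 = 22;  t_14 = 11;  t_15 = 79
  t_16 = 51;  t_17 = 64;  t_18 = 34;  t_19 = 12;  t_20 = 16;  t_21 = 66
  t_22 = 60;  t_23 = 95;  t_24 = 11;  t_25 = 37;  t_26 = 12;  t_27 = 78
  t_28 = 41;  t_29 = 16;  t_30 = 73;  t_31 = 11;  t_32 = 13;  t_33 = 50
  t_34 = 5;  t_35 = 75;  t_36 = 54;  t_37 = 48;  t_38 = 92;  t_39 = 53
  t_40 = 51;  t_41 = 59;  t_42 = 32;  t_43 = 82;  t_44 = 31;  t_45 = 87
  t_46 = 95;  t_47 = 18;  t_48 = 88;  t_49 = 34;  t_50 = 69;  t_51 = 13
  t_52 = 44;  t_53 = 34;  t_54 = 21;  t_55 = 69;  t_56 = 54;  t_57 = 44
  t_58 = 89;  t_59 = 23;  t_60 = 75;  t_61 = 39;  t_62 = 51;  t_63 = 53
  t_64 = 23;  t_65 = 22;  t_66 = 48;  t_67 = 4;  t_68 = 19;  t_69 = 27
  t_70 = 81;  t_71 = 8;  t_72 = 2;  t_73 = 39;  t_74 = 1;  t_75 = 29
  t_76 = 7;  t_77 = 25;  t_78 = 14;  t_79 = 21;  t_80 = 57;  t_81 = 79
  t_82 = 49;  t_83 = 38;  t_84 = 57;  t_85 = 52;  t_86 = 44;  t_87 = 89
  t_88 = 94;  t_89 = 56;  t_90 = 33;  t_91 = 24;  t_92 = 82;  t_93 = 80
  t_94 = 23;  t_95 = 67;  t_96 = 41;  t_97 = 77;  t_98 = 88;  t_99 = 79
  t_100 = 13;  t_101 = 40;  t_102 = 73;  t_103 = 41;  t_104 = 67;  t_105 = 9
  t_106 = 0;  t_107 = 73;  t_108 = 29;  t_109 = 11;  t_110 = 38;  t_111 = 88
  t_112 = 25;  t_113 = 8;  t_114 = 68;  t_115 = 95;  t_116 = 95;  t_117 = 30
  t_118 = 91;  t_119 = 90;  t_120 = 55;  t_121 = 7;  t_122 = 49;  t_123 = 58
  t_124 = 92;  t_125 = 25;  t_126 = 10;  t_127 = 10;  t_128 = 6;  t_129 = 94
  t_130 = 73;  t_131 = 33;  t_132 = 62;  t_133 = 5;  t_134 = 79;  t_135 = 38
  t_136 = 38;  t_137 = 86;  t_138 = 57;  t_139 = 42;  t_140 = 14;  t_141 = 37
  t_142 = 90;  t_143 = 64;  t_144 = 24;  t_145 = 78;  t_146 = 31;  t_147 = 61
  t_148 = 22;  t_149 = 9;  t_150 = 82;  t_151 = 47;  t_152 = 68;  t_153 = 46
  t_154 = 8;  t_155 = 8;  t_156 = 87;  t_157 = 36;  t_158 = 60;  t_159 = 19
  t_160 = 7;  t_161 = 66;  t_162 = 64;  t_163 = 9;  t_164 = 32;  t_165 = 62
  t_166 = 95;  t_167 = 71;  t_168 = 42;  t_169 = 94;  t_170 = 56;  t_171 = 2
  t_172 = 49;  t_173 = 71;  t_174 = 17;  t_175 = 55;  t_176 = 15;  t_177 = 56
  t_178 = 83;  t_179 = 67;  t_180 = 68;  t_181 = 23;  t_182 = 64;  t_183 = 12
  t_184 = 91;  t_185 = 68;  t_186 = 25;  t_187 = 20;  t_188 = 53;  t_189 = 38
  t_190 = 11;  t_191 = 56;  t_192 = 6;  t_193 = 63;  t_194 = 10;  t_195 = 48
  t_196 = 10;  t_197 = 15;  t_198 = 21;  t_199 = 7;  t_200 = 64;  t_201 = 2
  t_202 = 31;  t_203 = 20;  t_204 = 79;  t_205 = 28;  t_206 = 55;  t_207 = 72
  t_208 = 54;  t_209 = 18;  t_210 = 10;  t_211 = 32;  t_212 = 90;  t_213 = 1
  t_214 = 94;  t_215 = 32;  t_216 = 32;  t_217 = 75;  t_218 = 33;  t_219 = 59
  t_220 = 54;  t_221 = 9;  t_222 = 30;  t_223 = 15;  t_224 = 66;  t_225 = 63
  t_226 = 43;  t_227 = 31;  t_228 = 21;  t_229 = 13;  t_230 = 77;  t_231 = 78
  t_232 = 92;  t_233 = 63;  t_234 = 14;  t_235 = 30;  t_236 = 16;  t_237 = 35
  t_238 = 37;  t_239 = 49;  t_240 = 96;  t_241 = 44;  t_242 = 27;  t_243 = 46
  t_244 = 52;  t_245 = 36;  t_246 = 26;  t_247 = 56;  t_248 = 1;  t_249 = 27
  t_250 = 13;  t_251 = 84;  t_252 = 57;  t_253 = 83;  t_254 = 21;  t_255 = 6
  t_256 = 41;  t_257 = 38;  t_258 = 61;  t_259 = 64;  t_260 = 42;  t_261 = 24
  t_262 = 79;  t_263 = 66;  t_264 = 47;  t_265 = 2;  t_266 = 80;  t_267 = 93
  t_268 = 31;  t_269 = 4;  t_270 = 92;  t_271 = 2;  t_272 = 16;  t_273 = 35
  t_274 = 66;  t_275 = 35;  t_276 = 75;  t_277 = 56;  t_278 = 44;  t_279 = 79
  t_280 = 63;  t_281 = 21;  t_282 = 30;  t_283 = 35;  t_284 = 73;  t_285 = 64
  t_286 = 20;  t_287 = 56;  t_288 = 6;  t_289 = 43;  t_290 = 68;  t_291 = 56
  t_292 = 67;  t_293 = 38;  t_294 = 16;  t_295 = 75;  t_296 = 44;  t_297 = 19
  t_298 = 32;  t_299 = 36;  t_300 = 53;  t_301 = 73;  t_302 = 96;  t_303 = 61
  t_304 = 18;  t_305 = 41;  t_306 = 19;  t_307 = 95;  t_308 = 79;  t_309 = 57
  t_310 = 8;  t_311 = 22;  t_312 = 45;  t_313 = 72;  t_314 = 1;  t_315 = 82
  t_316 = 70;  t_317 = 41;  t_318 = 2;  t_319 = 50;  t_320 = 29;  t_321 = 51
  t_322 = 15;  t_323 = 26;  t_324 = 67;  t_325 = 12;  t_326 = 13;  t_327 = 51
  t_328 = 18;  t_329 = 77;  t_330 = 16;  t_331 = 78;  t_332 = 18;  t_333 = 43
  t_334 = 42;  t_335 = 69;  t_336 = 17;  t_337 = 56
t_338 = 31·56 + 41·17 + 46·69 + 43·42 = 41
t_339 = 31·41 + 41·56 + 46·17 + 43·69 = 41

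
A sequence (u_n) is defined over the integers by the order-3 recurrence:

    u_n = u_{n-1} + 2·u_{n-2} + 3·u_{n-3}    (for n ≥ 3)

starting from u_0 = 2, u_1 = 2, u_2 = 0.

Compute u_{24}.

535284062

u_3 = 1·0 + 2·2 + 3·2 = 10
u_4 = 1·10 + 2·0 + 3·2 = 16
u_5 = 1·16 + 2·10 + 3·0 = 36
u_6 = 1·36 + 2·16 + 3·10 = 98
u_7 = 1·98 + 2·36 + 3·16 = 218
u_8 = 1·218 + 2·98 + 3·36 = 522
u_9 = 1·522 + 2·218 + 3·98 = 1252
u_10 = 1·1252 + 2·522 + 3·218 = 2950
u_11 = 1·2950 + 2·1252 + 3·522 = 7020
u_12 = 1·7020 + 2·2950 + 3·1252 = 16676
u_13 = 1·16676 + 2·7020 + 3·2950 = 39566
u_14 = 1·39566 + 2·16676 + 3·7020 = 93978
u_15 = 1·93978 + 2·39566 + 3·16676 = 223138
u_16 = 1·223138 + 2·93978 + 3·39566 = 529792
u_17 = 1·529792 + 2·223138 + 3·93978 = 1258002
u_18 = 1·1258002 + 2·529792 + 3·223138 = 2987000
u_19 = 1·2987000 + 2·1258002 + 3·529792 = 7092380
u_20 = 1·7092380 + 2·2987000 + 3·1258002 = 16840386
u_21 = 1·16840386 + 2·7092380 + 3·2987000 = 39986146
u_22 = 1·39986146 + 2·16840386 + 3·7092380 = 94944058
u_23 = 1·94944058 + 2·39986146 + 3·16840386 = 225437508
u_24 = 1·225437508 + 2·94944058 + 3·39986146 = 535284062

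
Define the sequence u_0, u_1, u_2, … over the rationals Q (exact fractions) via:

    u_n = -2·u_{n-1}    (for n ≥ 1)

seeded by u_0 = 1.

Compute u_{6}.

64

u_1 = -2·1 = -2
u_2 = -2·-2 = 4
u_3 = -2·4 = -8
u_4 = -2·-8 = 16
u_5 = -2·16 = -32
u_6 = -2·-32 = 64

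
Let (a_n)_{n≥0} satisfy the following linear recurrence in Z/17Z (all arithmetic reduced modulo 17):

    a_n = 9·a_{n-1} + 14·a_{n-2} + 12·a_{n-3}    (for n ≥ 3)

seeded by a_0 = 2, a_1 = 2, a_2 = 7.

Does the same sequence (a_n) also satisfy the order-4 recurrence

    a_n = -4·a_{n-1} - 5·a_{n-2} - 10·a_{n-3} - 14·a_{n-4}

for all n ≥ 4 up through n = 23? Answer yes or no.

yes

Terms a_0..a_23: 2, 2, 7, 13, 1, 3, 10, 8, 10, 16, 6, 7, 16, 8, 6, 1, 2, 2, 7, 13, 1, 3, 10, 8
n=4: candidate gives 1, actual a_4 = 1 ✓
n=5: candidate gives 3, actual a_5 = 3 ✓
n=6: candidate gives 10, actual a_6 = 10 ✓
n=7: candidate gives 8, actual a_7 = 8 ✓
n=8: candidate gives 10, actual a_8 = 10 ✓
n=9: candidate gives 16, actual a_9 = 16 ✓
n=10: candidate gives 6, actual a_10 = 6 ✓
n=11: candidate gives 7, actual a_11 = 7 ✓
n=12: candidate gives 16, actual a_12 = 16 ✓
n=13: candidate gives 8, actual a_13 = 8 ✓
n=14: candidate gives 6, actual a_14 = 6 ✓
n=15: candidate gives 1, actual a_15 = 1 ✓
n=16: candidate gives 2, actual a_16 = 2 ✓
n=17: candidate gives 2, actual a_17 = 2 ✓
n=18: candidate gives 7, actual a_18 = 7 ✓
n=19: candidate gives 13, actual a_19 = 13 ✓
n=20: candidate gives 1, actual a_20 = 1 ✓
n=21: candidate gives 3, actual a_21 = 3 ✓
n=22: candidate gives 10, actual a_22 = 10 ✓
n=23: candidate gives 8, actual a_23 = 8 ✓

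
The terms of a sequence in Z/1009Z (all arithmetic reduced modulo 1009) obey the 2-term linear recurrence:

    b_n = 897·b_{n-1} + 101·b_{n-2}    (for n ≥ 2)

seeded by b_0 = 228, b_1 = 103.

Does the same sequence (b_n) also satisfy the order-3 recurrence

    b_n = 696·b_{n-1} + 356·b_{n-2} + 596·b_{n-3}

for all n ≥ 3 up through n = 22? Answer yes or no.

Terms b_0..b_22: 228, 103, 393, 693, 419, 867, 710, 984, 853, 821, 255, 884, 404, 649, 404, 121, 9, 114, 249, 779, 459, 28, 845
n=3: candidate gives 106, actual b_3 = 693 ✗

no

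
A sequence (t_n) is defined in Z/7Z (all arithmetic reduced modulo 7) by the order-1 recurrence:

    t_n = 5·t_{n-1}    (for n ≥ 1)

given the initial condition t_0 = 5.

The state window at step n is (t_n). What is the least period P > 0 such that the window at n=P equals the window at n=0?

n=0: window = (5)
n=1: window = (4)
n=2: window = (6)
n=3: window = (2)
n=4: window = (3)
n=5: window = (1)
n=6: window = (5)
window at n=6 equals window at n=0 → period = 6

6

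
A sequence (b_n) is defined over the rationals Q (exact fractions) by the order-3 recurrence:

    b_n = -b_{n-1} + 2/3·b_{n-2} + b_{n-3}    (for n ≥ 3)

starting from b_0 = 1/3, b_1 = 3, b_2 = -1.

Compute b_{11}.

-623/243

b_3 = -1·-1 + 2/3·3 + 1·1/3 = 10/3
b_4 = -1·10/3 + 2/3·-1 + 1·3 = -1
b_5 = -1·-1 + 2/3·10/3 + 1·-1 = 20/9
b_6 = -1·20/9 + 2/3·-1 + 1·10/3 = 4/9
b_7 = -1·4/9 + 2/3·20/9 + 1·-1 = 1/27
b_8 = -1·1/27 + 2/3·4/9 + 1·20/9 = 67/27
b_9 = -1·67/27 + 2/3·1/27 + 1·4/9 = -163/81
b_10 = -1·-163/81 + 2/3·67/27 + 1·1/27 = 100/27
b_11 = -1·100/27 + 2/3·-163/81 + 1·67/27 = -623/243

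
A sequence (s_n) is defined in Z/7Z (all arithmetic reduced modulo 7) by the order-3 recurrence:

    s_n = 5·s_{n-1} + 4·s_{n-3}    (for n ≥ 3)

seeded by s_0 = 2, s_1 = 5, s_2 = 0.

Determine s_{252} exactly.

3

s_3 = 5·0 + 0·5 + 4·2 = 1
s_4 = 5·1 + 0·0 + 4·5 = 4
s_5 = 5·4 + 0·1 + 4·0 = 6
s_6 = 5·6 + 0·4 + 4·1 = 6
s_7 = 5·6 + 0·6 + 4·4 = 4
s_8 = 5·4 + 0·6 + 4·6 = 2
Continuing the recurrence:
  s_9 = 6;  s_10 = 4;  s_11 = 0;  s_12 = 3;  s_13 = 3;  s_14 = 1
  s_15 = 3;  s_16 = 6;  s_17 = 6;  s_18 = 0;  s_19 = 3;  s_20 = 4
  s_21 = 6;  s_22 = 0;  s_23 = 2;  s_24 = 6;  s_25 = 2;  s_26 = 4
  s_27 = 2;  s_28 = 4;  s_29 = 1;  s_30 = 6;  s_31 = 4;  s_32 = 3
  s_33 = 4;  s_34 = 1;  s_35 = 3;  s_36 = 3;  s_37 = 5;  s_38 = 2
  s_39 = 1;  s_40 = 4;  s_41 = 0;  s_42 = 4;  s_43 = 1;  s_44 = 5
  s_45 = 6;  s_46 = 6;  s_47 = 1;  s_48 = 1;  s_49 = 1;  s_50 = 2
  s_51 = 0;  s_52 = 4;  s_53 = 0;  s_54 = 0;  s_55 = 2;  s_56 = 3
  s_57 = 1;  s_58 = 6;  s_59 = 0;  s_60 = 4;  s_61 = 2;  s_62 = 3
  s_63 = 3;  s_64 = 2;  s_65 = 1;  s_66 = 3;  s_67 = 2;  s_68 = 0
  s_69 = 5;  s_70 = 5;  s_71 = 4;  s_72 = 5;  s_73 = 3;  s_74 = 3
  s_75 = 0;  s_76 = 5;  s_77 = 2;  s_78 = 3;  s_79 = 0;  s_80 = 1
  s_81 = 3;  s_82 = 1;  s_83 = 2;  s_84 = 1;  s_85 = 2;  s_86 = 4
  s_87 = 3;  s_88 = 2;  s_89 = 5;  s_90 = 2;  s_91 = 4;  s_92 = 5
  s_93 = 5;  s_94 = 6;  s_95 = 1;  s_96 = 4;  s_97 = 2;  s_98 = 0
  s_99 = 2;  s_100 = 4;  s_101 = 6;  s_102 = 3;  s_103 = 3;  s_104 = 4
  s_105 = 4;  s_106 = 4;  s_107 = 1;  s_108 = 0;  s_109 = 2;  s_110 = 0
  s_111 = 0;  s_112 = 1;  s_113 = 5;  s_114 = 4;  s_115 = 3;  s_116 = 0
  s_117 = 2;  s_118 = 1;  s_119 = 5;  s_120 = 5;  s_121 = 1;  s_122 = 4
  s_123 = 5;  s_124 = 1;  s_125 = 0;  s_126 = 6;  s_127 = 6;  s_128 = 2
  s_129 = 6;  s_130 = 5;  s_131 = 5;  s_132 = 0;  s_133 = 6;  s_134 = 1
  s_135 = 5;  s_136 = 0;  s_137 = 4;  s_138 = 5;  s_139 = 4;  s_140 = 1
  s_141 = 4;  s_142 = 1;  s_143 = 2;  s_144 = 5;  s_145 = 1;  s_146 = 6
  s_147 = 1;  s_148 = 2;  s_149 = 6;  s_150 = 6;  s_151 = 3;  s_152 = 4
  s_153 = 2;  s_154 = 1;  s_155 = 0;  s_156 = 1;  s_157 = 2;  s_158 = 3
  s_159 = 5;  s_160 = 5;  s_161 = 2;  s_162 = 2;  s_163 = 2;  s_164 = 4
  s_165 = 0;  s_166 = 1;  s_167 = 0;  s_168 = 0;  s_169 = 4;  s_170 = 6
  s_171 = 2;  s_172 = 5;  s_173 = 0;  s_174 = 1;  s_175 = 4;  s_176 = 6
  s_177 = 6;  s_178 = 4;  s_179 = 2;  s_180 = 6;  s_181 = 4;  s_182 = 0
  s_183 = 3;  s_184 = 3;  s_185 = 1;  s_186 = 3;  s_187 = 6;  s_188 = 6
  s_189 = 0;  s_190 = 3;  s_191 = 4;  s_192 = 6;  s_193 = 0;  s_194 = 2
  s_195 = 6;  s_196 = 2;  s_197 = 4;  s_198 = 2;  s_199 = 4;  s_200 = 1
  s_201 = 6;  s_202 = 4;  s_203 = 3;  s_204 = 4;  s_205 = 1;  s_206 = 3
  s_207 = 3;  s_208 = 5;  s_209 = 2;  s_210 = 1;  s_211 = 4;  s_212 = 0
  s_213 = 4;  s_214 = 1;  s_215 = 5;  s_216 = 6;  s_217 = 6;  s_218 = 1
  s_219 = 1;  s_220 = 1;  s_221 = 2;  s_222 = 0;  s_223 = 4;  s_224 = 0
  s_225 = 0;  s_226 = 2;  s_227 = 3;  s_228 = 1;  s_229 = 6;  s_230 = 0
  s_231 = 4;  s_232 = 2;  s_233 = 3;  s_234 = 3;  s_235 = 2;  s_236 = 1
  s_237 = 3;  s_238 = 2;  s_239 = 0;  s_240 = 5;  s_241 = 5;  s_242 = 4
  s_243 = 5;  s_244 = 3;  s_245 = 3;  s_246 = 0;  s_247 = 5;  s_248 = 2
  s_249 = 3;  s_250 = 0
s_251 = 5·0 + 0·3 + 4·2 = 1
s_252 = 5·1 + 0·0 + 4·3 = 3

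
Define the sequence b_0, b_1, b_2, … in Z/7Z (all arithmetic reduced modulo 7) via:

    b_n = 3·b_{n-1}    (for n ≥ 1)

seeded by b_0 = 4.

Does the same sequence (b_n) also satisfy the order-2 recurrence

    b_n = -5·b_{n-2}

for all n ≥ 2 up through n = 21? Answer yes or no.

Terms b_0..b_21: 4, 5, 1, 3, 2, 6, 4, 5, 1, 3, 2, 6, 4, 5, 1, 3, 2, 6, 4, 5, 1, 3
n=2: candidate gives 1, actual b_2 = 1 ✓
n=3: candidate gives 3, actual b_3 = 3 ✓
n=4: candidate gives 2, actual b_4 = 2 ✓
n=5: candidate gives 6, actual b_5 = 6 ✓
n=6: candidate gives 4, actual b_6 = 4 ✓
n=7: candidate gives 5, actual b_7 = 5 ✓
n=8: candidate gives 1, actual b_8 = 1 ✓
n=9: candidate gives 3, actual b_9 = 3 ✓
n=10: candidate gives 2, actual b_10 = 2 ✓
n=11: candidate gives 6, actual b_11 = 6 ✓
n=12: candidate gives 4, actual b_12 = 4 ✓
n=13: candidate gives 5, actual b_13 = 5 ✓
n=14: candidate gives 1, actual b_14 = 1 ✓
n=15: candidate gives 3, actual b_15 = 3 ✓
n=16: candidate gives 2, actual b_16 = 2 ✓
n=17: candidate gives 6, actual b_17 = 6 ✓
n=18: candidate gives 4, actual b_18 = 4 ✓
n=19: candidate gives 5, actual b_19 = 5 ✓
n=20: candidate gives 1, actual b_20 = 1 ✓
n=21: candidate gives 3, actual b_21 = 3 ✓

yes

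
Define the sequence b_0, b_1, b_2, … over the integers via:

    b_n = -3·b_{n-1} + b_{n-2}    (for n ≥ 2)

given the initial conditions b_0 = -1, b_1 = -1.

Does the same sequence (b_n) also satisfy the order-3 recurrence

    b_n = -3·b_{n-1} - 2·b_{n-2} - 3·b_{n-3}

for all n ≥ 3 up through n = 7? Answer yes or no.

Terms b_0..b_7: -1, -1, 2, -7, 23, -76, 251, -829
n=3: candidate gives -1, actual b_3 = -7 ✗

no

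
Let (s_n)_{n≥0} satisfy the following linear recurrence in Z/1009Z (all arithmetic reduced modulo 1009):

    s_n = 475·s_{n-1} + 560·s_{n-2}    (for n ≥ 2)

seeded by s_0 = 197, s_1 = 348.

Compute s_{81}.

597

s_2 = 475·348 + 560·197 = 163
s_3 = 475·163 + 560·348 = 884
s_4 = 475·884 + 560·163 = 626
s_5 = 475·626 + 560·884 = 325
s_6 = 475·325 + 560·626 = 435
s_7 = 475·435 + 560·325 = 160
s_8 = 475·160 + 560·435 = 756
s_9 = 475·756 + 560·160 = 704
s_10 = 475·704 + 560·756 = 1
s_11 = 475·1 + 560·704 = 196
s_12 = 475·196 + 560·1 = 832
s_13 = 475·832 + 560·196 = 460
s_14 = 475·460 + 560·832 = 318
s_15 = 475·318 + 560·460 = 5
s_16 = 475·5 + 560·318 = 853
s_17 = 475·853 + 560·5 = 339
s_18 = 475·339 + 560·853 = 8
s_19 = 475·8 + 560·339 = 921
s_20 = 475·921 + 560·8 = 13
s_21 = 475·13 + 560·921 = 282
s_22 = 475·282 + 560·13 = 979
s_23 = 475·979 + 560·282 = 392
s_24 = 475·392 + 560·979 = 897
s_25 = 475·897 + 560·392 = 844
s_26 = 475·844 + 560·897 = 165
s_27 = 475·165 + 560·844 = 101
s_28 = 475·101 + 560·165 = 124
s_29 = 475·124 + 560·101 = 434
s_30 = 475·434 + 560·124 = 133
s_31 = 475·133 + 560·434 = 488
s_32 = 475·488 + 560·133 = 553
s_33 = 475·553 + 560·488 = 176
s_34 = 475·176 + 560·553 = 779
s_35 = 475·779 + 560·176 = 409
s_36 = 475·409 + 560·779 = 899
s_37 = 475·899 + 560·409 = 215
s_38 = 475·215 + 560·899 = 165
s_39 = 475·165 + 560·215 = 2
s_40 = 475·2 + 560·165 = 522
s_41 = 475·522 + 560·2 = 856
s_42 = 475·856 + 560·522 = 692
s_43 = 475·692 + 560·856 = 860
s_44 = 475·860 + 560·692 = 928
s_45 = 475·928 + 560·860 = 174
s_46 = 475·174 + 560·928 = 966
s_47 = 475·966 + 560·174 = 331
s_48 = 475·331 + 560·966 = 966
s_49 = 475·966 + 560·331 = 468
s_50 = 475·468 + 560·966 = 456
s_51 = 475·456 + 560·468 = 414
s_52 = 475·414 + 560·456 = 987
s_53 = 475·987 + 560·414 = 419
s_54 = 475·419 + 560·987 = 40
s_55 = 475·40 + 560·419 = 381
s_56 = 475·381 + 560·40 = 566
s_57 = 475·566 + 560·381 = 917
s_58 = 475·917 + 560·566 = 830
s_59 = 475·830 + 560·917 = 679
s_60 = 475·679 + 560·830 = 305
s_61 = 475·305 + 560·679 = 435
s_62 = 475·435 + 560·305 = 59
s_63 = 475·59 + 560·435 = 204
s_64 = 475·204 + 560·59 = 788
s_65 = 475·788 + 560·204 = 184
s_66 = 475·184 + 560·788 = 973
s_67 = 475·973 + 560·184 = 175
s_68 = 475·175 + 560·973 = 407
s_69 = 475·407 + 560·175 = 733
s_70 = 475·733 + 560·407 = 965
s_71 = 475·965 + 560·733 = 106
s_72 = 475·106 + 560·965 = 485
s_73 = 475·485 + 560·106 = 152
s_74 = 475·152 + 560·485 = 740
s_75 = 475·740 + 560·152 = 732
s_76 = 475·732 + 560·740 = 305
s_77 = 475·305 + 560·732 = 854
s_78 = 475·854 + 560·305 = 311
s_79 = 475·311 + 560·854 = 385
s_80 = 475·385 + 560·311 = 858
s_81 = 475·858 + 560·385 = 597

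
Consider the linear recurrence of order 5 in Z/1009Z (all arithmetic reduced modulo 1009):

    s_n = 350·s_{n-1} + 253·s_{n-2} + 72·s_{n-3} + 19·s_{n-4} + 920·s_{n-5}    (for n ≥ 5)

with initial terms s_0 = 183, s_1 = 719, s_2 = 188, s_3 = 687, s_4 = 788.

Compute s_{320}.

398

s_5 = 350·788 + 253·687 + 72·188 + 19·719 + 920·183 = 417
s_6 = 350·417 + 253·788 + 72·687 + 19·188 + 920·719 = 380
s_7 = 350·380 + 253·417 + 72·788 + 19·687 + 920·188 = 966
s_8 = 350·966 + 253·380 + 72·417 + 19·788 + 920·687 = 367
s_9 = 350·367 + 253·966 + 72·380 + 19·417 + 920·788 = 993
s_10 = 350·993 + 253·367 + 72·966 + 19·380 + 920·417 = 785
Continuing the recurrence:
  s_11 = 149;  s_12 = 81;  s_13 = 808;  s_14 = 417;  s_15 = 598;  s_16 = 33
  s_17 = 220;  s_18 = 849;  s_19 = 501;  s_20 = 242;  s_21 = 385;  s_22 = 565
  s_23 = 341;  s_24 = 801;  s_25 = 579;  s_26 = 707;  s_27 = 167;  s_28 = 530
  s_29 = 423;  s_30 = 789;  s_31 = 357;  s_32 = 107;  s_33 = 150;  s_34 = 890
  s_35 = 97;  s_36 = 38;  s_37 = 402;  s_38 = 427;  s_39 = 959;  s_40 = 574
  s_41 = 261;  s_42 = 480;  s_43 = 302;  s_44 = 966;  s_45 = 348;  s_46 = 503
  s_47 = 18;  s_48 = 759;  s_49 = 33;  s_50 = 829;  s_51 = 977;  s_52 = 833
  s_53 = 761;  s_54 = 262;  s_55 = 417;  s_56 = 156;  s_57 = 225;  s_58 = 735
  s_59 = 249;  s_60 = 888;  s_61 = 391;  s_62 = 52;  s_63 = 304;  s_64 = 150
  s_65 = 4;  s_66 = 184;  s_67 = 676;  s_68 = 930;  s_69 = 74;  s_70 = 212
  s_71 = 964;  s_72 = 720;  s_73 = 967;  s_74 = 222;  s_75 = 309;  s_76 = 384
  s_77 = 225;  s_78 = 270;  s_79 = 719;  s_80 = 138;  s_81 = 793;  s_82 = 223
  s_83 = 771;  s_84 = 125;  s_85 = 359;  s_86 = 142;  s_87 = 42;  s_88 = 140
  s_89 = 970;  s_90 = 586;  s_91 = 754;  s_92 = 636;  s_93 = 411;  s_94 = 321
  s_95 = 299;  s_96 = 2;  s_97 = 214;  s_98 = 869;  s_99 = 560;  s_100 = 83
  s_101 = 71;  s_102 = 896;  s_103 = 426;  s_104 = 676;  s_105 = 261;  s_106 = 46
  s_107 = 633;  s_108 = 894;  s_109 = 403;  s_110 = 979;  s_111 = 302;  s_112 = 1001
  s_113 = 546;  s_114 = 835;  s_115 = 314;  s_116 = 467;  s_117 = 299;  s_118 = 790
  s_119 = 596;  s_120 = 262;  s_121 = 137;  s_122 = 251;  s_123 = 660;  s_124 = 15
  s_125 = 75;  s_126 = 520;  s_127 = 546;  s_128 = 202;  s_129 = 172;  s_130 = 455
  s_131 = 793;  s_132 = 80;  s_133 = 483;  s_134 = 590;  s_135 = 277;  s_136 = 49
  s_137 = 598;  s_138 = 1001;  s_139 = 848;  s_140 = 311;  s_141 = 885;  s_142 = 587
  s_143 = 395;  s_144 = 416;  s_145 = 469;  s_146 = 174;  s_147 = 304;  s_148 = 544
  s_149 = 486;  s_150 = 593;  s_151 = 762;  s_152 = 122;  s_153 = 876;  s_154 = 130
  s_155 = 498;  s_156 = 944;  s_157 = 337;  s_158 = 318;  s_159 = 81;  s_160 = 737
  s_161 = 737;  s_162 = 494;  s_163 = 224;  s_164 = 900;  s_165 = 482;  s_166 = 144
  s_167 = 681;  s_168 = 923;  s_169 = 899;  s_170 = 71;  s_171 = 32;  s_172 = 369
  s_173 = 608;  s_174 = 756;  s_175 = 366;  s_176 = 31;  s_177 = 376;  s_178 = 931
  s_179 = 649;  s_180 = 703;  s_181 = 371;  s_182 = 647;  s_183 = 728;  s_184 = 226
  s_185 = 82;  s_186 = 524;  s_187 = 92;  s_188 = 197;  s_189 = 408;  s_190 = 123
  s_191 = 544;  s_192 = 254;  s_193 = 600;  s_194 = 971;  s_195 = 791;  s_196 = 470
  s_197 = 558;  s_198 = 214;  s_199 = 940;  s_200 = 627;  s_201 = 517;  s_202 = 443
  s_203 = 875;  s_204 = 386;  s_205 = 340;  s_206 = 911;  s_207 = 206;  s_208 = 236
  s_209 = 886;  s_210 = 377;  s_211 = 298;  s_212 = 400;  s_213 = 244;  s_214 = 150
  s_215 = 115;  s_216 = 162;  s_217 = 46;  s_218 = 86;  s_219 = 868;  s_220 = 851
  s_221 = 557;  s_222 = 95;  s_223 = 103;  s_224 = 764;  s_225 = 46;  s_226 = 537
  s_227 = 893;  s_228 = 1004;  s_229 = 984;  s_230 = 859;  s_231 = 799;  s_232 = 906
  s_233 = 890;  s_234 = 293;  s_235 = 730;  s_236 = 788;  s_237 = 136;  s_238 = 874
  s_239 = 408;  s_240 = 836;  s_241 = 721;  s_242 = 299;  s_243 = 755;  s_244 = 69
  s_245 = 422;  s_246 = 598;  s_247 = 14;  s_248 = 623;  s_249 = 149;  s_250 = 943
  s_251 = 443;  s_252 = 249;  s_253 = 601;  s_254 = 136;  s_255 = 811;  s_256 = 927
  s_257 = 976;  s_258 = 416;  s_259 = 455;  s_260 = 711;  s_261 = 15;  s_262 = 700
  s_263 = 187;  s_264 = 718;  s_265 = 470;  s_266 = 271;  s_267 = 873;  s_268 = 343
  s_269 = 741;  s_270 = 992;  s_271 = 923;  s_272 = 239;  s_273 = 833;  s_274 = 60
  s_275 = 622;  s_276 = 333;  s_277 = 362;  s_278 = 107;  s_279 = 68;  s_280 = 661
  s_281 = 420;  s_282 = 370;  s_283 = 673;  s_284 = 649;  s_285 = 889;  s_286 = 52
  s_287 = 299;  s_288 = 51;  s_289 = 876;  s_290 = 558;  s_291 = 900;  s_292 = 203
  s_293 = 908;  s_294 = 330;  s_295 = 362;  s_296 = 550;  s_297 = 295;  s_298 = 194
  s_299 = 221;  s_300 = 788;  s_301 = 645;  s_302 = 731;  s_303 = 582;  s_304 = 552
  s_305 = 213;  s_306 = 704;  s_307 = 485;  s_308 = 17;  s_309 = 65;  s_310 = 895
  s_311 = 3;  s_312 = 640;  s_313 = 347;  s_314 = 178;  s_315 = 538;  s_316 = 808
  s_317 = 970;  s_318 = 209
s_319 = 350·209 + 253·970 + 72·808 + 19·538 + 920·178 = 813
s_320 = 350·813 + 253·209 + 72·970 + 19·808 + 920·538 = 398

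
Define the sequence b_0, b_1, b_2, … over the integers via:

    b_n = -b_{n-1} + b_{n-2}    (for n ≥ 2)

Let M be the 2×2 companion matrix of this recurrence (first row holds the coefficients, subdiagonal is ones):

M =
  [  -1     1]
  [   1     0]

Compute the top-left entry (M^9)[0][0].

-55

(M^9)[0][0] is the top entry after applying M 9 times to the unit state (1, 0). Equivalently it is h_{10} for the auxiliary sequence (h_n) obeying the same recurrence with h_1 = 1 and h_i = 0 for 0 ≤ i < 1:
h_2 = -1·1 + 1·0 = -1
h_3 = -1·-1 + 1·1 = 2
h_4 = -1·2 + 1·-1 = -3
h_5 = -1·-3 + 1·2 = 5
h_6 = -1·5 + 1·-3 = -8
h_7 = -1·-8 + 1·5 = 13
h_8 = -1·13 + 1·-8 = -21
h_9 = -1·-21 + 1·13 = 34
h_10 = -1·34 + 1·-21 = -55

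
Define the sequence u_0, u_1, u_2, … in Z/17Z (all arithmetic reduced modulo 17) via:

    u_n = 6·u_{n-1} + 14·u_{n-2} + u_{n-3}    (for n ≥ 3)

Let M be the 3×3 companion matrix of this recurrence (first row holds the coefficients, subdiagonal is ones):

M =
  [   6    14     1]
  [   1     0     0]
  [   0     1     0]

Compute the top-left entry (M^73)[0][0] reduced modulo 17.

(M^73)[0][0] is the top entry after applying M 73 times to the unit state (1, 0, 0). Equivalently it is h_{75} for the auxiliary sequence (h_n) obeying the same recurrence with h_2 = 1 and h_i = 0 for 0 ≤ i < 2:
h_3 = 6·1 + 14·0 + 1·0 = 6
h_4 = 6·6 + 14·1 + 1·0 = 16
h_5 = 6·16 + 14·6 + 1·1 = 11
h_6 = 6·11 + 14·16 + 1·6 = 7
h_7 = 6·7 + 14·11 + 1·16 = 8
h_8 = 6·8 + 14·7 + 1·11 = 4
h_9 = 6·4 + 14·8 + 1·7 = 7
h_10 = 6·7 + 14·4 + 1·8 = 4
h_11 = 6·4 + 14·7 + 1·4 = 7
h_12 = 6·7 + 14·4 + 1·7 = 3
h_13 = 6·3 + 14·7 + 1·4 = 1
h_14 = 6·1 + 14·3 + 1·7 = 4
h_15 = 6·4 + 14·1 + 1·3 = 7
h_16 = 6·7 + 14·4 + 1·1 = 14
h_17 = 6·14 + 14·7 + 1·4 = 16
h_18 = 6·16 + 14·14 + 1·7 = 10
h_19 = 6·10 + 14·16 + 1·14 = 9
h_20 = 6·9 + 14·10 + 1·16 = 6
h_21 = 6·6 + 14·9 + 1·10 = 2
h_22 = 6·2 + 14·6 + 1·9 = 3
h_23 = 6·3 + 14·2 + 1·6 = 1
h_24 = 6·1 + 14·3 + 1·2 = 16
h_25 = 6·16 + 14·1 + 1·3 = 11
h_26 = 6·11 + 14·16 + 1·1 = 2
h_27 = 6·2 + 14·11 + 1·16 = 12
h_28 = 6·12 + 14·2 + 1·11 = 9
h_29 = 6·9 + 14·12 + 1·2 = 3
h_30 = 6·3 + 14·9 + 1·12 = 3
h_31 = 6·3 + 14·3 + 1·9 = 1
h_32 = 6·1 + 14·3 + 1·3 = 0
h_33 = 6·0 + 14·1 + 1·3 = 0
h_34 = 6·0 + 14·0 + 1·1 = 1
(h_32, h_33, h_34) = (0, 0, 1) = (h_0, h_1, h_2), so the sequence has period 32.
75 ≡ 11 (mod 32), hence h_75 = h_11 = 7.

7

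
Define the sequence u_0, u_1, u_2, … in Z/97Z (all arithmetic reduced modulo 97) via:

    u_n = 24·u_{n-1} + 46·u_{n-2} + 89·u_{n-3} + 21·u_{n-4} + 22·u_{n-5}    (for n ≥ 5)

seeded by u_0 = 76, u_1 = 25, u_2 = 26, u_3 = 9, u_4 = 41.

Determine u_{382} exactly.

32

u_5 = 24·41 + 46·9 + 89·26 + 21·25 + 22·76 = 89
u_6 = 24·89 + 46·41 + 89·9 + 21·26 + 22·25 = 2
u_7 = 24·2 + 46·89 + 89·41 + 21·9 + 22·26 = 16
u_8 = 24·16 + 46·2 + 89·89 + 21·41 + 22·9 = 47
u_9 = 24·47 + 46·16 + 89·2 + 21·89 + 22·41 = 60
u_10 = 24·60 + 46·47 + 89·16 + 21·2 + 22·89 = 42
Continuing the recurrence:
  u_11 = 86;  u_12 = 5;  u_13 = 20;  u_14 = 90;  u_15 = 47;  u_16 = 24
  u_17 = 26;  u_18 = 93;  u_19 = 92;  u_20 = 56;  u_21 = 86;  u_22 = 27
  u_23 = 83;  u_24 = 23;  u_25 = 14;  u_26 = 85;  u_27 = 84;  u_28 = 72
  u_29 = 86;  u_30 = 7;  u_31 = 4;  u_32 = 83;  u_33 = 78;  u_34 = 34
  u_35 = 1;  u_36 = 79;  u_37 = 90;  u_38 = 68;  u_39 = 89;  u_40 = 17
  u_41 = 20;  u_42 = 78;  u_43 = 7;  u_44 = 91;  u_45 = 57;  u_46 = 10
  u_47 = 20;  u_48 = 27;  u_49 = 31;  u_50 = 89;  u_51 = 9;  u_52 = 25
  u_53 = 92;  u_54 = 17;  u_55 = 88;  u_56 = 68;  u_57 = 72;  u_58 = 34
  u_59 = 83;  u_60 = 39;  u_61 = 21;  u_62 = 52;  u_63 = 28;  u_64 = 12
  u_65 = 34;  u_66 = 79;  u_67 = 52;  u_68 = 46;  u_69 = 59;  u_70 = 91
  u_71 = 85;  u_72 = 7;  u_73 = 72;  u_74 = 20;  u_75 = 54;  u_76 = 68
  u_77 = 93;  u_78 = 45;  u_79 = 83;  u_80 = 17;  u_81 = 40;  u_82 = 92
  u_83 = 49;  u_84 = 93;  u_85 = 17;  u_86 = 25;  u_87 = 5;  u_88 = 91
  u_89 = 58;  u_90 = 35;  u_91 = 40;  u_92 = 53;  u_93 = 38;  u_94 = 94
  u_95 = 49;  u_96 = 11;  u_97 = 44;  u_98 = 3;  u_99 = 61;  u_100 = 37
  u_101 = 83;  u_102 = 66;  u_103 = 51;  u_104 = 89;  u_105 = 12;  u_106 = 8
  u_107 = 33;  u_108 = 78;  u_109 = 7;  u_110 = 44;  u_111 = 71;  u_112 = 22
  u_113 = 67;  u_114 = 26;  u_115 = 72;  u_116 = 47;  u_117 = 12;  u_118 = 14
  u_119 = 74;  u_120 = 45;  u_121 = 32;  u_122 = 88;  u_123 = 42;  u_124 = 1
  u_125 = 4;  u_126 = 30;  u_127 = 28;  u_128 = 55;  u_129 = 49;  u_130 = 29
  u_131 = 72;  u_132 = 76;  u_133 = 62;  u_134 = 81;  u_135 = 33;  u_136 = 24
  u_137 = 55;  u_138 = 84;  u_139 = 39;  u_140 = 61;  u_141 = 1;  u_142 = 60
  u_143 = 76;  u_144 = 22;  u_145 = 57;  u_146 = 47;  u_147 = 88;  u_148 = 35
  u_149 = 82;  u_150 = 71;  u_151 = 27;  u_152 = 12;  u_153 = 59;  u_154 = 3
  u_155 = 66;  u_156 = 59;  u_157 = 14;  u_158 = 3;  u_159 = 47;  u_160 = 62
  u_161 = 77;  u_162 = 39;  u_163 = 88;  u_164 = 0;  u_165 = 24;  u_166 = 57
  u_167 = 37;  u_168 = 16;  u_169 = 0;  u_170 = 31;  u_171 = 28;  u_172 = 47
  u_173 = 95;  u_174 = 19;  u_175 = 94;  u_176 = 93;  u_177 = 24;  u_178 = 92
  u_179 = 13;  u_180 = 31;  u_181 = 52;  u_182 = 83;  u_183 = 31;  u_184 = 39
  u_185 = 77;  u_186 = 73;  u_187 = 87;  u_188 = 26;  u_189 = 18;  u_190 = 85
  u_191 = 79;  u_192 = 71;  u_193 = 79;  u_194 = 18;  u_195 = 43;  u_196 = 92
  u_197 = 85;  u_198 = 90;  u_199 = 37;  u_200 = 48;  u_201 = 26;  u_202 = 88
  u_203 = 55;  u_204 = 95;  u_205 = 82;  u_206 = 73;  u_207 = 95;  u_208 = 39
  u_209 = 95;  u_210 = 55;  u_211 = 55;  u_212 = 82;  u_213 = 24;  u_214 = 72
  u_215 = 79;  u_216 = 91;  u_217 = 81;  u_218 = 69;  u_219 = 40;  u_220 = 54
  u_221 = 79;  u_222 = 16;  u_223 = 27;  u_224 = 50;  u_225 = 20;  u_226 = 79
  u_227 = 37;  u_228 = 89;  u_229 = 70;  u_230 = 11;  u_231 = 49;  u_232 = 22
  u_233 = 11;  u_234 = 36;  u_235 = 40;  u_236 = 91;  u_237 = 86;  u_238 = 41
  u_239 = 24;  u_240 = 6;  u_241 = 72;  u_242 = 6;  u_243 = 61;  u_244 = 72
  u_245 = 19;  u_246 = 43;  u_247 = 27;  u_248 = 90;  u_249 = 94;  u_250 = 32
  u_251 = 65;  u_252 = 11;  u_253 = 65;  u_254 = 18;  u_255 = 68;  u_256 = 12
  u_257 = 29;  u_258 = 87;  u_259 = 9;  u_260 = 11;  u_261 = 79;  u_262 = 42
  u_263 = 61;  u_264 = 89;  u_265 = 8;  u_266 = 16;  u_267 = 14;  u_268 = 48
  u_269 = 11;  u_270 = 59;  u_271 = 50;  u_272 = 1;  u_273 = 35;  u_274 = 27
  u_275 = 39;  u_276 = 12;  u_277 = 4;  u_278 = 24;  u_279 = 40;  u_280 = 38
  u_281 = 95;  u_282 = 32;  u_283 = 91;  u_284 = 15;  u_285 = 40;  u_286 = 95
  u_287 = 19;  u_288 = 33;  u_289 = 39;  u_290 = 36;  u_291 = 33;  u_292 = 46
  u_293 = 96;  u_294 = 47;  u_295 = 65;  u_296 = 87;  u_297 = 67;  u_298 = 41
  u_299 = 46;  u_300 = 85;  u_301 = 68;  u_302 = 40;  u_303 = 38;  u_304 = 58
  u_305 = 7;  u_306 = 18;  u_307 = 28;  u_308 = 6;  u_309 = 92;  u_310 = 76
  u_311 = 8;  u_312 = 8;  u_313 = 76;  u_314 = 25;  u_315 = 52;  u_316 = 0
  u_317 = 84;  u_318 = 14;  u_319 = 22;  u_320 = 92;  u_321 = 22;  u_322 = 33
  u_323 = 92;  u_324 = 49;  u_325 = 64;  u_326 = 60;  u_327 = 54;  u_328 = 1
  u_329 = 85;  u_330 = 54;  u_331 = 86;  u_332 = 33;  u_333 = 12;  u_334 = 48
  u_335 = 69;  u_336 = 48;  u_337 = 70;  u_338 = 49;  u_339 = 18;  u_340 = 93
  u_341 = 53;  u_342 = 21;  u_343 = 65;  u_344 = 86;  u_345 = 91;  u_346 = 49
  u_347 = 2;  u_348 = 57;  u_349 = 21;  u_350 = 30;  u_351 = 22;  u_352 = 71
  u_353 = 0;  u_354 = 11;  u_355 = 42;  u_356 = 94;  u_357 = 36;  u_358 = 39
  u_359 = 54;  u_360 = 74;  u_361 = 79;  u_362 = 77;  u_363 = 92;  u_364 = 3
  u_365 = 88;  u_366 = 19;  u_367 = 55;  u_368 = 85;  u_369 = 27;  u_370 = 51
  u_371 = 61;  u_372 = 90;  u_373 = 11;  u_374 = 52;  u_375 = 42;  u_376 = 45
  u_377 = 54;  u_378 = 96;  u_379 = 52;  u_380 = 20
u_381 = 24·20 + 46·52 + 89·96 + 21·54 + 22·45 = 57
u_382 = 24·57 + 46·20 + 89·52 + 21·96 + 22·54 = 32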